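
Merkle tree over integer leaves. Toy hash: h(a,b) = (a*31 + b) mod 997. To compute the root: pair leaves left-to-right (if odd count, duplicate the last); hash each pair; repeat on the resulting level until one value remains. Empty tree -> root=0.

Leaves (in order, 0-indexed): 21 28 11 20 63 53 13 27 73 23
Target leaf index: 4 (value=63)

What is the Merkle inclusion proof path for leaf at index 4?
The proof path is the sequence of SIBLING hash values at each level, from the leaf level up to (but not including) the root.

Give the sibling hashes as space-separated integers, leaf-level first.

L0 (leaves): [21, 28, 11, 20, 63, 53, 13, 27, 73, 23], target index=4
L1: h(21,28)=(21*31+28)%997=679 [pair 0] h(11,20)=(11*31+20)%997=361 [pair 1] h(63,53)=(63*31+53)%997=12 [pair 2] h(13,27)=(13*31+27)%997=430 [pair 3] h(73,23)=(73*31+23)%997=292 [pair 4] -> [679, 361, 12, 430, 292]
  Sibling for proof at L0: 53
L2: h(679,361)=(679*31+361)%997=473 [pair 0] h(12,430)=(12*31+430)%997=802 [pair 1] h(292,292)=(292*31+292)%997=371 [pair 2] -> [473, 802, 371]
  Sibling for proof at L1: 430
L3: h(473,802)=(473*31+802)%997=510 [pair 0] h(371,371)=(371*31+371)%997=905 [pair 1] -> [510, 905]
  Sibling for proof at L2: 473
L4: h(510,905)=(510*31+905)%997=763 [pair 0] -> [763]
  Sibling for proof at L3: 905
Root: 763
Proof path (sibling hashes from leaf to root): [53, 430, 473, 905]

Answer: 53 430 473 905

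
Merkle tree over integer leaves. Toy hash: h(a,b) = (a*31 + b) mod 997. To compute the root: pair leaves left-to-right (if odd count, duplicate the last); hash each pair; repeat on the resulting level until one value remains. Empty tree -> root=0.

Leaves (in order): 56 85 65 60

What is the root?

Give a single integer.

L0: [56, 85, 65, 60]
L1: h(56,85)=(56*31+85)%997=824 h(65,60)=(65*31+60)%997=81 -> [824, 81]
L2: h(824,81)=(824*31+81)%997=700 -> [700]

Answer: 700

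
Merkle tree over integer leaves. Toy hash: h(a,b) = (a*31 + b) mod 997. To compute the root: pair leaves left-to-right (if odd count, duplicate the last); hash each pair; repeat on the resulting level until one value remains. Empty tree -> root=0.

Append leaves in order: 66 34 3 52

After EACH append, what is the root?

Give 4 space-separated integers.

After append 66 (leaves=[66]):
  L0: [66]
  root=66
After append 34 (leaves=[66, 34]):
  L0: [66, 34]
  L1: h(66,34)=(66*31+34)%997=86 -> [86]
  root=86
After append 3 (leaves=[66, 34, 3]):
  L0: [66, 34, 3]
  L1: h(66,34)=(66*31+34)%997=86 h(3,3)=(3*31+3)%997=96 -> [86, 96]
  L2: h(86,96)=(86*31+96)%997=768 -> [768]
  root=768
After append 52 (leaves=[66, 34, 3, 52]):
  L0: [66, 34, 3, 52]
  L1: h(66,34)=(66*31+34)%997=86 h(3,52)=(3*31+52)%997=145 -> [86, 145]
  L2: h(86,145)=(86*31+145)%997=817 -> [817]
  root=817

Answer: 66 86 768 817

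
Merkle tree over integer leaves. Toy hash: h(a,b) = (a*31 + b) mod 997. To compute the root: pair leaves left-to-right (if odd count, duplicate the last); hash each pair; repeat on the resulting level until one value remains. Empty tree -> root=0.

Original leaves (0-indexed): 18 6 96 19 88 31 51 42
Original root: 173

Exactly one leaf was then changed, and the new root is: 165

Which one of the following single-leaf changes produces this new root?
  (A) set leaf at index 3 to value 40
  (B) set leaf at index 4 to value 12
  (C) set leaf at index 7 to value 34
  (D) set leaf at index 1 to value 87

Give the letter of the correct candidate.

Original leaves: [18, 6, 96, 19, 88, 31, 51, 42]
Target new root: 165
Try each candidate change and compute the resulting root:
Candidate A: set leaf[3] = 40 -> leaves = [18, 6, 96, 40, 88, 31, 51, 42]
  L0: [18, 6, 96, 40, 88, 31, 51, 42]
  L1: h(18,6)=(18*31+6)%997=564 h(96,40)=(96*31+40)%997=25 h(88,31)=(88*31+31)%997=765 h(51,42)=(51*31+42)%997=626 -> [564, 25, 765, 626]
  L2: h(564,25)=(564*31+25)%997=560 h(765,626)=(765*31+626)%997=413 -> [560, 413]
  L3: h(560,413)=(560*31+413)%997=824 -> [824]
  root = 824 != target 165
Candidate B: set leaf[4] = 12 -> leaves = [18, 6, 96, 19, 12, 31, 51, 42]
  L0: [18, 6, 96, 19, 12, 31, 51, 42]
  L1: h(18,6)=(18*31+6)%997=564 h(96,19)=(96*31+19)%997=4 h(12,31)=(12*31+31)%997=403 h(51,42)=(51*31+42)%997=626 -> [564, 4, 403, 626]
  L2: h(564,4)=(564*31+4)%997=539 h(403,626)=(403*31+626)%997=158 -> [539, 158]
  L3: h(539,158)=(539*31+158)%997=915 -> [915]
  root = 915 != target 165
Candidate C: set leaf[7] = 34 -> leaves = [18, 6, 96, 19, 88, 31, 51, 34]
  L0: [18, 6, 96, 19, 88, 31, 51, 34]
  L1: h(18,6)=(18*31+6)%997=564 h(96,19)=(96*31+19)%997=4 h(88,31)=(88*31+31)%997=765 h(51,34)=(51*31+34)%997=618 -> [564, 4, 765, 618]
  L2: h(564,4)=(564*31+4)%997=539 h(765,618)=(765*31+618)%997=405 -> [539, 405]
  L3: h(539,405)=(539*31+405)%997=165 -> [165]
  root = 165 == target 165  ** MATCH **
Candidate D: set leaf[1] = 87 -> leaves = [18, 87, 96, 19, 88, 31, 51, 42]
  L0: [18, 87, 96, 19, 88, 31, 51, 42]
  L1: h(18,87)=(18*31+87)%997=645 h(96,19)=(96*31+19)%997=4 h(88,31)=(88*31+31)%997=765 h(51,42)=(51*31+42)%997=626 -> [645, 4, 765, 626]
  L2: h(645,4)=(645*31+4)%997=59 h(765,626)=(765*31+626)%997=413 -> [59, 413]
  L3: h(59,413)=(59*31+413)%997=248 -> [248]
  root = 248 != target 165
Candidate C produces the target root.

Answer: C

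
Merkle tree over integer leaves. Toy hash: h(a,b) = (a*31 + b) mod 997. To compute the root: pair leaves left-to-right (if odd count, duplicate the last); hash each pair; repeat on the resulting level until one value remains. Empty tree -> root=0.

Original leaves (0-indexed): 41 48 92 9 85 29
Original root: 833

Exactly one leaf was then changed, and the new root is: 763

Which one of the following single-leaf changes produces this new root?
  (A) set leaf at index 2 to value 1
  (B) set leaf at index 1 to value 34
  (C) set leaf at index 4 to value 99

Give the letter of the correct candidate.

Original leaves: [41, 48, 92, 9, 85, 29]
Target new root: 763
Try each candidate change and compute the resulting root:
Candidate A: set leaf[2] = 1 -> leaves = [41, 48, 1, 9, 85, 29]
  L0: [41, 48, 1, 9, 85, 29]
  L1: h(41,48)=(41*31+48)%997=322 h(1,9)=(1*31+9)%997=40 h(85,29)=(85*31+29)%997=670 -> [322, 40, 670]
  L2: h(322,40)=(322*31+40)%997=52 h(670,670)=(670*31+670)%997=503 -> [52, 503]
  L3: h(52,503)=(52*31+503)%997=121 -> [121]
  root = 121 != target 763
Candidate B: set leaf[1] = 34 -> leaves = [41, 34, 92, 9, 85, 29]
  L0: [41, 34, 92, 9, 85, 29]
  L1: h(41,34)=(41*31+34)%997=308 h(92,9)=(92*31+9)%997=867 h(85,29)=(85*31+29)%997=670 -> [308, 867, 670]
  L2: h(308,867)=(308*31+867)%997=445 h(670,670)=(670*31+670)%997=503 -> [445, 503]
  L3: h(445,503)=(445*31+503)%997=340 -> [340]
  root = 340 != target 763
Candidate C: set leaf[4] = 99 -> leaves = [41, 48, 92, 9, 99, 29]
  L0: [41, 48, 92, 9, 99, 29]
  L1: h(41,48)=(41*31+48)%997=322 h(92,9)=(92*31+9)%997=867 h(99,29)=(99*31+29)%997=107 -> [322, 867, 107]
  L2: h(322,867)=(322*31+867)%997=879 h(107,107)=(107*31+107)%997=433 -> [879, 433]
  L3: h(879,433)=(879*31+433)%997=763 -> [763]
  root = 763 == target 763  ** MATCH **
Candidate C produces the target root.

Answer: C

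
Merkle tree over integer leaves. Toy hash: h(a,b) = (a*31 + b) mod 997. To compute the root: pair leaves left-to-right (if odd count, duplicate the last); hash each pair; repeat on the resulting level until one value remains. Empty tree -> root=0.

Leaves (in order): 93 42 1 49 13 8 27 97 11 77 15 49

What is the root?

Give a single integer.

Answer: 589

Derivation:
L0: [93, 42, 1, 49, 13, 8, 27, 97, 11, 77, 15, 49]
L1: h(93,42)=(93*31+42)%997=931 h(1,49)=(1*31+49)%997=80 h(13,8)=(13*31+8)%997=411 h(27,97)=(27*31+97)%997=934 h(11,77)=(11*31+77)%997=418 h(15,49)=(15*31+49)%997=514 -> [931, 80, 411, 934, 418, 514]
L2: h(931,80)=(931*31+80)%997=28 h(411,934)=(411*31+934)%997=714 h(418,514)=(418*31+514)%997=511 -> [28, 714, 511]
L3: h(28,714)=(28*31+714)%997=585 h(511,511)=(511*31+511)%997=400 -> [585, 400]
L4: h(585,400)=(585*31+400)%997=589 -> [589]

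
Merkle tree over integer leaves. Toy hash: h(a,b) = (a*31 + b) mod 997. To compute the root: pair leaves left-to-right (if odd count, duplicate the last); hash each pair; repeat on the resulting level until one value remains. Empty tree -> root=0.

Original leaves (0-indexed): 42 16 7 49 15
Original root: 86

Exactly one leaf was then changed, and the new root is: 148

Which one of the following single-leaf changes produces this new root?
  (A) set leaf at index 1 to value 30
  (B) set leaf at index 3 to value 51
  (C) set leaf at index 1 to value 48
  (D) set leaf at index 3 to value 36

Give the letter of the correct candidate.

Original leaves: [42, 16, 7, 49, 15]
Target new root: 148
Try each candidate change and compute the resulting root:
Candidate A: set leaf[1] = 30 -> leaves = [42, 30, 7, 49, 15]
  L0: [42, 30, 7, 49, 15]
  L1: h(42,30)=(42*31+30)%997=335 h(7,49)=(7*31+49)%997=266 h(15,15)=(15*31+15)%997=480 -> [335, 266, 480]
  L2: h(335,266)=(335*31+266)%997=681 h(480,480)=(480*31+480)%997=405 -> [681, 405]
  L3: h(681,405)=(681*31+405)%997=579 -> [579]
  root = 579 != target 148
Candidate B: set leaf[3] = 51 -> leaves = [42, 16, 7, 51, 15]
  L0: [42, 16, 7, 51, 15]
  L1: h(42,16)=(42*31+16)%997=321 h(7,51)=(7*31+51)%997=268 h(15,15)=(15*31+15)%997=480 -> [321, 268, 480]
  L2: h(321,268)=(321*31+268)%997=249 h(480,480)=(480*31+480)%997=405 -> [249, 405]
  L3: h(249,405)=(249*31+405)%997=148 -> [148]
  root = 148 == target 148  ** MATCH **
Candidate C: set leaf[1] = 48 -> leaves = [42, 48, 7, 49, 15]
  L0: [42, 48, 7, 49, 15]
  L1: h(42,48)=(42*31+48)%997=353 h(7,49)=(7*31+49)%997=266 h(15,15)=(15*31+15)%997=480 -> [353, 266, 480]
  L2: h(353,266)=(353*31+266)%997=242 h(480,480)=(480*31+480)%997=405 -> [242, 405]
  L3: h(242,405)=(242*31+405)%997=928 -> [928]
  root = 928 != target 148
Candidate D: set leaf[3] = 36 -> leaves = [42, 16, 7, 36, 15]
  L0: [42, 16, 7, 36, 15]
  L1: h(42,16)=(42*31+16)%997=321 h(7,36)=(7*31+36)%997=253 h(15,15)=(15*31+15)%997=480 -> [321, 253, 480]
  L2: h(321,253)=(321*31+253)%997=234 h(480,480)=(480*31+480)%997=405 -> [234, 405]
  L3: h(234,405)=(234*31+405)%997=680 -> [680]
  root = 680 != target 148
Candidate B produces the target root.

Answer: B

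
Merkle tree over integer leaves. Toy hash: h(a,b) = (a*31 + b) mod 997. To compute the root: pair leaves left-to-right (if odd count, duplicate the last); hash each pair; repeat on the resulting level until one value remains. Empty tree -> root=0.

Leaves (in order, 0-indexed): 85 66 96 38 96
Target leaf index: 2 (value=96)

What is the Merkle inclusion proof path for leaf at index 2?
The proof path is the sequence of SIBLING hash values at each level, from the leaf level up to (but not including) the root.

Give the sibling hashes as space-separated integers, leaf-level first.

L0 (leaves): [85, 66, 96, 38, 96], target index=2
L1: h(85,66)=(85*31+66)%997=707 [pair 0] h(96,38)=(96*31+38)%997=23 [pair 1] h(96,96)=(96*31+96)%997=81 [pair 2] -> [707, 23, 81]
  Sibling for proof at L0: 38
L2: h(707,23)=(707*31+23)%997=6 [pair 0] h(81,81)=(81*31+81)%997=598 [pair 1] -> [6, 598]
  Sibling for proof at L1: 707
L3: h(6,598)=(6*31+598)%997=784 [pair 0] -> [784]
  Sibling for proof at L2: 598
Root: 784
Proof path (sibling hashes from leaf to root): [38, 707, 598]

Answer: 38 707 598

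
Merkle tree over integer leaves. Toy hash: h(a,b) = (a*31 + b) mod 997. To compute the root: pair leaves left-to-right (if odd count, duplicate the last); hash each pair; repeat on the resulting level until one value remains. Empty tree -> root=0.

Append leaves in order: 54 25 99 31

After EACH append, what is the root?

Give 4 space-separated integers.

After append 54 (leaves=[54]):
  L0: [54]
  root=54
After append 25 (leaves=[54, 25]):
  L0: [54, 25]
  L1: h(54,25)=(54*31+25)%997=702 -> [702]
  root=702
After append 99 (leaves=[54, 25, 99]):
  L0: [54, 25, 99]
  L1: h(54,25)=(54*31+25)%997=702 h(99,99)=(99*31+99)%997=177 -> [702, 177]
  L2: h(702,177)=(702*31+177)%997=5 -> [5]
  root=5
After append 31 (leaves=[54, 25, 99, 31]):
  L0: [54, 25, 99, 31]
  L1: h(54,25)=(54*31+25)%997=702 h(99,31)=(99*31+31)%997=109 -> [702, 109]
  L2: h(702,109)=(702*31+109)%997=934 -> [934]
  root=934

Answer: 54 702 5 934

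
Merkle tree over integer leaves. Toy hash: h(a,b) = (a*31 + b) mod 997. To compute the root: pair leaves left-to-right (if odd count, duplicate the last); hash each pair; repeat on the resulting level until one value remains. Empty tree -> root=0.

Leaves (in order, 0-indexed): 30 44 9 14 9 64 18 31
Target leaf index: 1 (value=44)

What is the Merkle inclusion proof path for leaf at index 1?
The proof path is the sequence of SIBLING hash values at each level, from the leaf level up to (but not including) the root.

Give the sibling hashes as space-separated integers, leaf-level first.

Answer: 30 293 255

Derivation:
L0 (leaves): [30, 44, 9, 14, 9, 64, 18, 31], target index=1
L1: h(30,44)=(30*31+44)%997=974 [pair 0] h(9,14)=(9*31+14)%997=293 [pair 1] h(9,64)=(9*31+64)%997=343 [pair 2] h(18,31)=(18*31+31)%997=589 [pair 3] -> [974, 293, 343, 589]
  Sibling for proof at L0: 30
L2: h(974,293)=(974*31+293)%997=577 [pair 0] h(343,589)=(343*31+589)%997=255 [pair 1] -> [577, 255]
  Sibling for proof at L1: 293
L3: h(577,255)=(577*31+255)%997=196 [pair 0] -> [196]
  Sibling for proof at L2: 255
Root: 196
Proof path (sibling hashes from leaf to root): [30, 293, 255]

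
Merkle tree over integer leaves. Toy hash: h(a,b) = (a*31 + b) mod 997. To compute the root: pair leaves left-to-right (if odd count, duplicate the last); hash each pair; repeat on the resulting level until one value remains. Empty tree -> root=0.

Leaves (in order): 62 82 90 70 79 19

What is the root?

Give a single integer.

Answer: 777

Derivation:
L0: [62, 82, 90, 70, 79, 19]
L1: h(62,82)=(62*31+82)%997=10 h(90,70)=(90*31+70)%997=866 h(79,19)=(79*31+19)%997=474 -> [10, 866, 474]
L2: h(10,866)=(10*31+866)%997=179 h(474,474)=(474*31+474)%997=213 -> [179, 213]
L3: h(179,213)=(179*31+213)%997=777 -> [777]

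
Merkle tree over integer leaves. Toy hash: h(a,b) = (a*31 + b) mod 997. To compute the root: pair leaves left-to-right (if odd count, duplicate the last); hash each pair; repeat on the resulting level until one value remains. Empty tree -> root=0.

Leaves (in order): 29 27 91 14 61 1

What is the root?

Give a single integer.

Answer: 438

Derivation:
L0: [29, 27, 91, 14, 61, 1]
L1: h(29,27)=(29*31+27)%997=926 h(91,14)=(91*31+14)%997=841 h(61,1)=(61*31+1)%997=895 -> [926, 841, 895]
L2: h(926,841)=(926*31+841)%997=634 h(895,895)=(895*31+895)%997=724 -> [634, 724]
L3: h(634,724)=(634*31+724)%997=438 -> [438]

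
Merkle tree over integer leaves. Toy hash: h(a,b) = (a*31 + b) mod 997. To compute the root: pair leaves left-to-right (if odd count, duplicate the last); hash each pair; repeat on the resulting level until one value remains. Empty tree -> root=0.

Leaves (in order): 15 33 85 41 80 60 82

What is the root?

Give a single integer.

L0: [15, 33, 85, 41, 80, 60, 82]
L1: h(15,33)=(15*31+33)%997=498 h(85,41)=(85*31+41)%997=682 h(80,60)=(80*31+60)%997=546 h(82,82)=(82*31+82)%997=630 -> [498, 682, 546, 630]
L2: h(498,682)=(498*31+682)%997=168 h(546,630)=(546*31+630)%997=607 -> [168, 607]
L3: h(168,607)=(168*31+607)%997=830 -> [830]

Answer: 830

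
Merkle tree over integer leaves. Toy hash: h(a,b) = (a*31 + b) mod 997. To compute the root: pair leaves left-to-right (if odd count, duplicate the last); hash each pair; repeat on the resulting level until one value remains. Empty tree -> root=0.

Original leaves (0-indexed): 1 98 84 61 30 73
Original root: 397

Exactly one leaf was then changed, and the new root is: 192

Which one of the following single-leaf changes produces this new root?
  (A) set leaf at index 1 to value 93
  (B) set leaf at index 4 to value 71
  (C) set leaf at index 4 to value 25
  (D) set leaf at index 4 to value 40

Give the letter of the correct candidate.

Answer: B

Derivation:
Original leaves: [1, 98, 84, 61, 30, 73]
Target new root: 192
Try each candidate change and compute the resulting root:
Candidate A: set leaf[1] = 93 -> leaves = [1, 93, 84, 61, 30, 73]
  L0: [1, 93, 84, 61, 30, 73]
  L1: h(1,93)=(1*31+93)%997=124 h(84,61)=(84*31+61)%997=671 h(30,73)=(30*31+73)%997=6 -> [124, 671, 6]
  L2: h(124,671)=(124*31+671)%997=527 h(6,6)=(6*31+6)%997=192 -> [527, 192]
  L3: h(527,192)=(527*31+192)%997=577 -> [577]
  root = 577 != target 192
Candidate B: set leaf[4] = 71 -> leaves = [1, 98, 84, 61, 71, 73]
  L0: [1, 98, 84, 61, 71, 73]
  L1: h(1,98)=(1*31+98)%997=129 h(84,61)=(84*31+61)%997=671 h(71,73)=(71*31+73)%997=280 -> [129, 671, 280]
  L2: h(129,671)=(129*31+671)%997=682 h(280,280)=(280*31+280)%997=984 -> [682, 984]
  L3: h(682,984)=(682*31+984)%997=192 -> [192]
  root = 192 == target 192  ** MATCH **
Candidate C: set leaf[4] = 25 -> leaves = [1, 98, 84, 61, 25, 73]
  L0: [1, 98, 84, 61, 25, 73]
  L1: h(1,98)=(1*31+98)%997=129 h(84,61)=(84*31+61)%997=671 h(25,73)=(25*31+73)%997=848 -> [129, 671, 848]
  L2: h(129,671)=(129*31+671)%997=682 h(848,848)=(848*31+848)%997=217 -> [682, 217]
  L3: h(682,217)=(682*31+217)%997=422 -> [422]
  root = 422 != target 192
Candidate D: set leaf[4] = 40 -> leaves = [1, 98, 84, 61, 40, 73]
  L0: [1, 98, 84, 61, 40, 73]
  L1: h(1,98)=(1*31+98)%997=129 h(84,61)=(84*31+61)%997=671 h(40,73)=(40*31+73)%997=316 -> [129, 671, 316]
  L2: h(129,671)=(129*31+671)%997=682 h(316,316)=(316*31+316)%997=142 -> [682, 142]
  L3: h(682,142)=(682*31+142)%997=347 -> [347]
  root = 347 != target 192
Candidate B produces the target root.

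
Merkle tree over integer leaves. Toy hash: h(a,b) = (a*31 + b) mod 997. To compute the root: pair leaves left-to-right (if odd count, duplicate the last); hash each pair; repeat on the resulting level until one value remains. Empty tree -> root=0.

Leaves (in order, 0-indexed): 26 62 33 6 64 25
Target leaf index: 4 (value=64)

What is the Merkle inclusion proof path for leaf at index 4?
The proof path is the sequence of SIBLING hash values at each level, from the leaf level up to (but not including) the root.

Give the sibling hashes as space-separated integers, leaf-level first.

Answer: 25 15 21

Derivation:
L0 (leaves): [26, 62, 33, 6, 64, 25], target index=4
L1: h(26,62)=(26*31+62)%997=868 [pair 0] h(33,6)=(33*31+6)%997=32 [pair 1] h(64,25)=(64*31+25)%997=15 [pair 2] -> [868, 32, 15]
  Sibling for proof at L0: 25
L2: h(868,32)=(868*31+32)%997=21 [pair 0] h(15,15)=(15*31+15)%997=480 [pair 1] -> [21, 480]
  Sibling for proof at L1: 15
L3: h(21,480)=(21*31+480)%997=134 [pair 0] -> [134]
  Sibling for proof at L2: 21
Root: 134
Proof path (sibling hashes from leaf to root): [25, 15, 21]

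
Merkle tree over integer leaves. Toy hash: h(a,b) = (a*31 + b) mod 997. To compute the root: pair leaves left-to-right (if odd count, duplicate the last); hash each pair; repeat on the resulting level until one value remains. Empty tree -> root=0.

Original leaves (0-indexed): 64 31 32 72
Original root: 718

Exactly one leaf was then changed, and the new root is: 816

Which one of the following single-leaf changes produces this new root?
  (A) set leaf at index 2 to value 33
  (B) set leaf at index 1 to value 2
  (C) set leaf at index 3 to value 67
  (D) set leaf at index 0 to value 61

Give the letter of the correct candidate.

Original leaves: [64, 31, 32, 72]
Target new root: 816
Try each candidate change and compute the resulting root:
Candidate A: set leaf[2] = 33 -> leaves = [64, 31, 33, 72]
  L0: [64, 31, 33, 72]
  L1: h(64,31)=(64*31+31)%997=21 h(33,72)=(33*31+72)%997=98 -> [21, 98]
  L2: h(21,98)=(21*31+98)%997=749 -> [749]
  root = 749 != target 816
Candidate B: set leaf[1] = 2 -> leaves = [64, 2, 32, 72]
  L0: [64, 2, 32, 72]
  L1: h(64,2)=(64*31+2)%997=989 h(32,72)=(32*31+72)%997=67 -> [989, 67]
  L2: h(989,67)=(989*31+67)%997=816 -> [816]
  root = 816 == target 816  ** MATCH **
Candidate C: set leaf[3] = 67 -> leaves = [64, 31, 32, 67]
  L0: [64, 31, 32, 67]
  L1: h(64,31)=(64*31+31)%997=21 h(32,67)=(32*31+67)%997=62 -> [21, 62]
  L2: h(21,62)=(21*31+62)%997=713 -> [713]
  root = 713 != target 816
Candidate D: set leaf[0] = 61 -> leaves = [61, 31, 32, 72]
  L0: [61, 31, 32, 72]
  L1: h(61,31)=(61*31+31)%997=925 h(32,72)=(32*31+72)%997=67 -> [925, 67]
  L2: h(925,67)=(925*31+67)%997=826 -> [826]
  root = 826 != target 816
Candidate B produces the target root.

Answer: B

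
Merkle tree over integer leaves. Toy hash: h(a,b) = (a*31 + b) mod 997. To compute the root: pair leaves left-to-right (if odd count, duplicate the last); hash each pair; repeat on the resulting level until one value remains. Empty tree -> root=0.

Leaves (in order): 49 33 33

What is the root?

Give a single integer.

Answer: 315

Derivation:
L0: [49, 33, 33]
L1: h(49,33)=(49*31+33)%997=555 h(33,33)=(33*31+33)%997=59 -> [555, 59]
L2: h(555,59)=(555*31+59)%997=315 -> [315]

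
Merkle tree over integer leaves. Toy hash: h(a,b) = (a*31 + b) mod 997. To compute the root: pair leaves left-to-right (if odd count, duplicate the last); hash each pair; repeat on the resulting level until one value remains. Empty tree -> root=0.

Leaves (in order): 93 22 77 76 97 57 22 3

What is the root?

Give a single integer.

L0: [93, 22, 77, 76, 97, 57, 22, 3]
L1: h(93,22)=(93*31+22)%997=911 h(77,76)=(77*31+76)%997=469 h(97,57)=(97*31+57)%997=73 h(22,3)=(22*31+3)%997=685 -> [911, 469, 73, 685]
L2: h(911,469)=(911*31+469)%997=794 h(73,685)=(73*31+685)%997=954 -> [794, 954]
L3: h(794,954)=(794*31+954)%997=643 -> [643]

Answer: 643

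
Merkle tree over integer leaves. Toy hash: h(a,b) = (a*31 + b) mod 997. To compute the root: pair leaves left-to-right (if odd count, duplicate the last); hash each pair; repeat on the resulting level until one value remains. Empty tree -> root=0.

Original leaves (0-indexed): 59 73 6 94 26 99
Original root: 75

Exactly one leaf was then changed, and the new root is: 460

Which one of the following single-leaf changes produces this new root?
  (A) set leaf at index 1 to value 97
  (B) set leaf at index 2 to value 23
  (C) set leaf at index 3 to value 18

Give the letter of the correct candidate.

Original leaves: [59, 73, 6, 94, 26, 99]
Target new root: 460
Try each candidate change and compute the resulting root:
Candidate A: set leaf[1] = 97 -> leaves = [59, 97, 6, 94, 26, 99]
  L0: [59, 97, 6, 94, 26, 99]
  L1: h(59,97)=(59*31+97)%997=929 h(6,94)=(6*31+94)%997=280 h(26,99)=(26*31+99)%997=905 -> [929, 280, 905]
  L2: h(929,280)=(929*31+280)%997=166 h(905,905)=(905*31+905)%997=47 -> [166, 47]
  L3: h(166,47)=(166*31+47)%997=208 -> [208]
  root = 208 != target 460
Candidate B: set leaf[2] = 23 -> leaves = [59, 73, 23, 94, 26, 99]
  L0: [59, 73, 23, 94, 26, 99]
  L1: h(59,73)=(59*31+73)%997=905 h(23,94)=(23*31+94)%997=807 h(26,99)=(26*31+99)%997=905 -> [905, 807, 905]
  L2: h(905,807)=(905*31+807)%997=946 h(905,905)=(905*31+905)%997=47 -> [946, 47]
  L3: h(946,47)=(946*31+47)%997=460 -> [460]
  root = 460 == target 460  ** MATCH **
Candidate C: set leaf[3] = 18 -> leaves = [59, 73, 6, 18, 26, 99]
  L0: [59, 73, 6, 18, 26, 99]
  L1: h(59,73)=(59*31+73)%997=905 h(6,18)=(6*31+18)%997=204 h(26,99)=(26*31+99)%997=905 -> [905, 204, 905]
  L2: h(905,204)=(905*31+204)%997=343 h(905,905)=(905*31+905)%997=47 -> [343, 47]
  L3: h(343,47)=(343*31+47)%997=710 -> [710]
  root = 710 != target 460
Candidate B produces the target root.

Answer: B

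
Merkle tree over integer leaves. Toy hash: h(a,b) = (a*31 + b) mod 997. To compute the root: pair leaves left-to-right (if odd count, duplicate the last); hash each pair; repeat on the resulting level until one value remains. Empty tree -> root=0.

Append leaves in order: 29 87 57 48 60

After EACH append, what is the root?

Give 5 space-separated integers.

After append 29 (leaves=[29]):
  L0: [29]
  root=29
After append 87 (leaves=[29, 87]):
  L0: [29, 87]
  L1: h(29,87)=(29*31+87)%997=986 -> [986]
  root=986
After append 57 (leaves=[29, 87, 57]):
  L0: [29, 87, 57]
  L1: h(29,87)=(29*31+87)%997=986 h(57,57)=(57*31+57)%997=827 -> [986, 827]
  L2: h(986,827)=(986*31+827)%997=486 -> [486]
  root=486
After append 48 (leaves=[29, 87, 57, 48]):
  L0: [29, 87, 57, 48]
  L1: h(29,87)=(29*31+87)%997=986 h(57,48)=(57*31+48)%997=818 -> [986, 818]
  L2: h(986,818)=(986*31+818)%997=477 -> [477]
  root=477
After append 60 (leaves=[29, 87, 57, 48, 60]):
  L0: [29, 87, 57, 48, 60]
  L1: h(29,87)=(29*31+87)%997=986 h(57,48)=(57*31+48)%997=818 h(60,60)=(60*31+60)%997=923 -> [986, 818, 923]
  L2: h(986,818)=(986*31+818)%997=477 h(923,923)=(923*31+923)%997=623 -> [477, 623]
  L3: h(477,623)=(477*31+623)%997=455 -> [455]
  root=455

Answer: 29 986 486 477 455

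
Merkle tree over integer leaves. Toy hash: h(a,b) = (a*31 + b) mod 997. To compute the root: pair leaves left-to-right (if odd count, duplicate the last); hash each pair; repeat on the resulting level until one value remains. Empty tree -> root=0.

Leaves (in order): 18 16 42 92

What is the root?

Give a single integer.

L0: [18, 16, 42, 92]
L1: h(18,16)=(18*31+16)%997=574 h(42,92)=(42*31+92)%997=397 -> [574, 397]
L2: h(574,397)=(574*31+397)%997=245 -> [245]

Answer: 245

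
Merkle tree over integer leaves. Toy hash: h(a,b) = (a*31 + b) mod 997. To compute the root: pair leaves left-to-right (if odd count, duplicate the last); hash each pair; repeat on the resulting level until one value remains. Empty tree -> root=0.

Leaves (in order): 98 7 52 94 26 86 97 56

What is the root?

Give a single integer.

L0: [98, 7, 52, 94, 26, 86, 97, 56]
L1: h(98,7)=(98*31+7)%997=54 h(52,94)=(52*31+94)%997=709 h(26,86)=(26*31+86)%997=892 h(97,56)=(97*31+56)%997=72 -> [54, 709, 892, 72]
L2: h(54,709)=(54*31+709)%997=389 h(892,72)=(892*31+72)%997=805 -> [389, 805]
L3: h(389,805)=(389*31+805)%997=900 -> [900]

Answer: 900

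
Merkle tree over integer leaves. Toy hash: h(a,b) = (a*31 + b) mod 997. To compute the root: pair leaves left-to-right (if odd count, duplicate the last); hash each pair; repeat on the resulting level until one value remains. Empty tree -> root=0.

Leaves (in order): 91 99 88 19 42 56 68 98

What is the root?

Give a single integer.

Answer: 413

Derivation:
L0: [91, 99, 88, 19, 42, 56, 68, 98]
L1: h(91,99)=(91*31+99)%997=926 h(88,19)=(88*31+19)%997=753 h(42,56)=(42*31+56)%997=361 h(68,98)=(68*31+98)%997=212 -> [926, 753, 361, 212]
L2: h(926,753)=(926*31+753)%997=546 h(361,212)=(361*31+212)%997=436 -> [546, 436]
L3: h(546,436)=(546*31+436)%997=413 -> [413]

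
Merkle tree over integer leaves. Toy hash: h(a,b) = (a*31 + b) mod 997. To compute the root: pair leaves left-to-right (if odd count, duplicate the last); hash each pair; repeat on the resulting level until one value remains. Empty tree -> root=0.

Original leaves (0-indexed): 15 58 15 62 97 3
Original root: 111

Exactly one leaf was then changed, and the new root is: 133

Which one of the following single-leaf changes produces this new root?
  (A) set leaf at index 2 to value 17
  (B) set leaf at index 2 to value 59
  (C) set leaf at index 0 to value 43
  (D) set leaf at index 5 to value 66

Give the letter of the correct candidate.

Original leaves: [15, 58, 15, 62, 97, 3]
Target new root: 133
Try each candidate change and compute the resulting root:
Candidate A: set leaf[2] = 17 -> leaves = [15, 58, 17, 62, 97, 3]
  L0: [15, 58, 17, 62, 97, 3]
  L1: h(15,58)=(15*31+58)%997=523 h(17,62)=(17*31+62)%997=589 h(97,3)=(97*31+3)%997=19 -> [523, 589, 19]
  L2: h(523,589)=(523*31+589)%997=850 h(19,19)=(19*31+19)%997=608 -> [850, 608]
  L3: h(850,608)=(850*31+608)%997=39 -> [39]
  root = 39 != target 133
Candidate B: set leaf[2] = 59 -> leaves = [15, 58, 59, 62, 97, 3]
  L0: [15, 58, 59, 62, 97, 3]
  L1: h(15,58)=(15*31+58)%997=523 h(59,62)=(59*31+62)%997=894 h(97,3)=(97*31+3)%997=19 -> [523, 894, 19]
  L2: h(523,894)=(523*31+894)%997=158 h(19,19)=(19*31+19)%997=608 -> [158, 608]
  L3: h(158,608)=(158*31+608)%997=521 -> [521]
  root = 521 != target 133
Candidate C: set leaf[0] = 43 -> leaves = [43, 58, 15, 62, 97, 3]
  L0: [43, 58, 15, 62, 97, 3]
  L1: h(43,58)=(43*31+58)%997=394 h(15,62)=(15*31+62)%997=527 h(97,3)=(97*31+3)%997=19 -> [394, 527, 19]
  L2: h(394,527)=(394*31+527)%997=777 h(19,19)=(19*31+19)%997=608 -> [777, 608]
  L3: h(777,608)=(777*31+608)%997=767 -> [767]
  root = 767 != target 133
Candidate D: set leaf[5] = 66 -> leaves = [15, 58, 15, 62, 97, 66]
  L0: [15, 58, 15, 62, 97, 66]
  L1: h(15,58)=(15*31+58)%997=523 h(15,62)=(15*31+62)%997=527 h(97,66)=(97*31+66)%997=82 -> [523, 527, 82]
  L2: h(523,527)=(523*31+527)%997=788 h(82,82)=(82*31+82)%997=630 -> [788, 630]
  L3: h(788,630)=(788*31+630)%997=133 -> [133]
  root = 133 == target 133  ** MATCH **
Candidate D produces the target root.

Answer: D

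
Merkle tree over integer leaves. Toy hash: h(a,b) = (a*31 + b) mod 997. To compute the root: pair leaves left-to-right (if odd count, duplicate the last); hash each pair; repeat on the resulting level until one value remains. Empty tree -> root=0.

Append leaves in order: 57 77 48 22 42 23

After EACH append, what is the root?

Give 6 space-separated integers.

After append 57 (leaves=[57]):
  L0: [57]
  root=57
After append 77 (leaves=[57, 77]):
  L0: [57, 77]
  L1: h(57,77)=(57*31+77)%997=847 -> [847]
  root=847
After append 48 (leaves=[57, 77, 48]):
  L0: [57, 77, 48]
  L1: h(57,77)=(57*31+77)%997=847 h(48,48)=(48*31+48)%997=539 -> [847, 539]
  L2: h(847,539)=(847*31+539)%997=874 -> [874]
  root=874
After append 22 (leaves=[57, 77, 48, 22]):
  L0: [57, 77, 48, 22]
  L1: h(57,77)=(57*31+77)%997=847 h(48,22)=(48*31+22)%997=513 -> [847, 513]
  L2: h(847,513)=(847*31+513)%997=848 -> [848]
  root=848
After append 42 (leaves=[57, 77, 48, 22, 42]):
  L0: [57, 77, 48, 22, 42]
  L1: h(57,77)=(57*31+77)%997=847 h(48,22)=(48*31+22)%997=513 h(42,42)=(42*31+42)%997=347 -> [847, 513, 347]
  L2: h(847,513)=(847*31+513)%997=848 h(347,347)=(347*31+347)%997=137 -> [848, 137]
  L3: h(848,137)=(848*31+137)%997=503 -> [503]
  root=503
After append 23 (leaves=[57, 77, 48, 22, 42, 23]):
  L0: [57, 77, 48, 22, 42, 23]
  L1: h(57,77)=(57*31+77)%997=847 h(48,22)=(48*31+22)%997=513 h(42,23)=(42*31+23)%997=328 -> [847, 513, 328]
  L2: h(847,513)=(847*31+513)%997=848 h(328,328)=(328*31+328)%997=526 -> [848, 526]
  L3: h(848,526)=(848*31+526)%997=892 -> [892]
  root=892

Answer: 57 847 874 848 503 892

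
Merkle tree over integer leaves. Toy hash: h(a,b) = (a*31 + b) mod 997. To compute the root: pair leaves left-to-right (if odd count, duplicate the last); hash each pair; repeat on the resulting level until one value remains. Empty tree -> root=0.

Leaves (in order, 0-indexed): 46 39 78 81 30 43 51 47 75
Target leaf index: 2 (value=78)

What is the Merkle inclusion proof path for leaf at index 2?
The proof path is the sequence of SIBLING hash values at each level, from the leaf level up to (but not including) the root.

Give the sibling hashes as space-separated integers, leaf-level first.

Answer: 81 468 884 992

Derivation:
L0 (leaves): [46, 39, 78, 81, 30, 43, 51, 47, 75], target index=2
L1: h(46,39)=(46*31+39)%997=468 [pair 0] h(78,81)=(78*31+81)%997=505 [pair 1] h(30,43)=(30*31+43)%997=973 [pair 2] h(51,47)=(51*31+47)%997=631 [pair 3] h(75,75)=(75*31+75)%997=406 [pair 4] -> [468, 505, 973, 631, 406]
  Sibling for proof at L0: 81
L2: h(468,505)=(468*31+505)%997=58 [pair 0] h(973,631)=(973*31+631)%997=884 [pair 1] h(406,406)=(406*31+406)%997=31 [pair 2] -> [58, 884, 31]
  Sibling for proof at L1: 468
L3: h(58,884)=(58*31+884)%997=688 [pair 0] h(31,31)=(31*31+31)%997=992 [pair 1] -> [688, 992]
  Sibling for proof at L2: 884
L4: h(688,992)=(688*31+992)%997=386 [pair 0] -> [386]
  Sibling for proof at L3: 992
Root: 386
Proof path (sibling hashes from leaf to root): [81, 468, 884, 992]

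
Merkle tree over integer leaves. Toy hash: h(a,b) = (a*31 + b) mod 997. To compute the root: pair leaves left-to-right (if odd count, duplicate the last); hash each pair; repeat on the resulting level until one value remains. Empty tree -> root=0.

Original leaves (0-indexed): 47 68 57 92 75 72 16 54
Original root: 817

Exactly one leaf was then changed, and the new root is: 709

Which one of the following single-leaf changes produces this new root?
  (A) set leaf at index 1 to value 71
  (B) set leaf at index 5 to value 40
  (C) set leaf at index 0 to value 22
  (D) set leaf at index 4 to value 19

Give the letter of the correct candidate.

Answer: A

Derivation:
Original leaves: [47, 68, 57, 92, 75, 72, 16, 54]
Target new root: 709
Try each candidate change and compute the resulting root:
Candidate A: set leaf[1] = 71 -> leaves = [47, 71, 57, 92, 75, 72, 16, 54]
  L0: [47, 71, 57, 92, 75, 72, 16, 54]
  L1: h(47,71)=(47*31+71)%997=531 h(57,92)=(57*31+92)%997=862 h(75,72)=(75*31+72)%997=403 h(16,54)=(16*31+54)%997=550 -> [531, 862, 403, 550]
  L2: h(531,862)=(531*31+862)%997=374 h(403,550)=(403*31+550)%997=82 -> [374, 82]
  L3: h(374,82)=(374*31+82)%997=709 -> [709]
  root = 709 == target 709  ** MATCH **
Candidate B: set leaf[5] = 40 -> leaves = [47, 68, 57, 92, 75, 40, 16, 54]
  L0: [47, 68, 57, 92, 75, 40, 16, 54]
  L1: h(47,68)=(47*31+68)%997=528 h(57,92)=(57*31+92)%997=862 h(75,40)=(75*31+40)%997=371 h(16,54)=(16*31+54)%997=550 -> [528, 862, 371, 550]
  L2: h(528,862)=(528*31+862)%997=281 h(371,550)=(371*31+550)%997=87 -> [281, 87]
  L3: h(281,87)=(281*31+87)%997=822 -> [822]
  root = 822 != target 709
Candidate C: set leaf[0] = 22 -> leaves = [22, 68, 57, 92, 75, 72, 16, 54]
  L0: [22, 68, 57, 92, 75, 72, 16, 54]
  L1: h(22,68)=(22*31+68)%997=750 h(57,92)=(57*31+92)%997=862 h(75,72)=(75*31+72)%997=403 h(16,54)=(16*31+54)%997=550 -> [750, 862, 403, 550]
  L2: h(750,862)=(750*31+862)%997=184 h(403,550)=(403*31+550)%997=82 -> [184, 82]
  L3: h(184,82)=(184*31+82)%997=801 -> [801]
  root = 801 != target 709
Candidate D: set leaf[4] = 19 -> leaves = [47, 68, 57, 92, 19, 72, 16, 54]
  L0: [47, 68, 57, 92, 19, 72, 16, 54]
  L1: h(47,68)=(47*31+68)%997=528 h(57,92)=(57*31+92)%997=862 h(19,72)=(19*31+72)%997=661 h(16,54)=(16*31+54)%997=550 -> [528, 862, 661, 550]
  L2: h(528,862)=(528*31+862)%997=281 h(661,550)=(661*31+550)%997=104 -> [281, 104]
  L3: h(281,104)=(281*31+104)%997=839 -> [839]
  root = 839 != target 709
Candidate A produces the target root.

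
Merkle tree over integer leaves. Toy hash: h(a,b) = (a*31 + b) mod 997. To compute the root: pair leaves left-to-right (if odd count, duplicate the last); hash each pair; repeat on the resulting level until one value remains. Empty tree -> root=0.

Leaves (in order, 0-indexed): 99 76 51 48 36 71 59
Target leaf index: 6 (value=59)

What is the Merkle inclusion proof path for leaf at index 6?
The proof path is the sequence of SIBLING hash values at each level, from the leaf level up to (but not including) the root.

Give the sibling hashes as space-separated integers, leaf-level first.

Answer: 59 190 421

Derivation:
L0 (leaves): [99, 76, 51, 48, 36, 71, 59], target index=6
L1: h(99,76)=(99*31+76)%997=154 [pair 0] h(51,48)=(51*31+48)%997=632 [pair 1] h(36,71)=(36*31+71)%997=190 [pair 2] h(59,59)=(59*31+59)%997=891 [pair 3] -> [154, 632, 190, 891]
  Sibling for proof at L0: 59
L2: h(154,632)=(154*31+632)%997=421 [pair 0] h(190,891)=(190*31+891)%997=799 [pair 1] -> [421, 799]
  Sibling for proof at L1: 190
L3: h(421,799)=(421*31+799)%997=889 [pair 0] -> [889]
  Sibling for proof at L2: 421
Root: 889
Proof path (sibling hashes from leaf to root): [59, 190, 421]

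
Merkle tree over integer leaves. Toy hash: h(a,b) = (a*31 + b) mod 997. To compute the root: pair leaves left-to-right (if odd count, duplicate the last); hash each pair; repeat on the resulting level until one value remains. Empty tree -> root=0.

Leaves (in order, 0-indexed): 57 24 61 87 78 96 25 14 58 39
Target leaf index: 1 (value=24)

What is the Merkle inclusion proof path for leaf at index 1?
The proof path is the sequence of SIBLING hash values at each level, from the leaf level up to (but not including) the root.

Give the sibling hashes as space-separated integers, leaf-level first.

L0 (leaves): [57, 24, 61, 87, 78, 96, 25, 14, 58, 39], target index=1
L1: h(57,24)=(57*31+24)%997=794 [pair 0] h(61,87)=(61*31+87)%997=981 [pair 1] h(78,96)=(78*31+96)%997=520 [pair 2] h(25,14)=(25*31+14)%997=789 [pair 3] h(58,39)=(58*31+39)%997=840 [pair 4] -> [794, 981, 520, 789, 840]
  Sibling for proof at L0: 57
L2: h(794,981)=(794*31+981)%997=670 [pair 0] h(520,789)=(520*31+789)%997=957 [pair 1] h(840,840)=(840*31+840)%997=958 [pair 2] -> [670, 957, 958]
  Sibling for proof at L1: 981
L3: h(670,957)=(670*31+957)%997=790 [pair 0] h(958,958)=(958*31+958)%997=746 [pair 1] -> [790, 746]
  Sibling for proof at L2: 957
L4: h(790,746)=(790*31+746)%997=311 [pair 0] -> [311]
  Sibling for proof at L3: 746
Root: 311
Proof path (sibling hashes from leaf to root): [57, 981, 957, 746]

Answer: 57 981 957 746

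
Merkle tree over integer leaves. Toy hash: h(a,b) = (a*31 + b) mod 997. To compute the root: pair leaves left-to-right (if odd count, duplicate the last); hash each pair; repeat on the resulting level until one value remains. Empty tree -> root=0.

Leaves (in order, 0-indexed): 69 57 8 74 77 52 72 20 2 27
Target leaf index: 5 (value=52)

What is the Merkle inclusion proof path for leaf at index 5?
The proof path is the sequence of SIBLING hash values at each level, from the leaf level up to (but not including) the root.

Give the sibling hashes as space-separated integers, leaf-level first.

L0 (leaves): [69, 57, 8, 74, 77, 52, 72, 20, 2, 27], target index=5
L1: h(69,57)=(69*31+57)%997=202 [pair 0] h(8,74)=(8*31+74)%997=322 [pair 1] h(77,52)=(77*31+52)%997=445 [pair 2] h(72,20)=(72*31+20)%997=258 [pair 3] h(2,27)=(2*31+27)%997=89 [pair 4] -> [202, 322, 445, 258, 89]
  Sibling for proof at L0: 77
L2: h(202,322)=(202*31+322)%997=602 [pair 0] h(445,258)=(445*31+258)%997=95 [pair 1] h(89,89)=(89*31+89)%997=854 [pair 2] -> [602, 95, 854]
  Sibling for proof at L1: 258
L3: h(602,95)=(602*31+95)%997=811 [pair 0] h(854,854)=(854*31+854)%997=409 [pair 1] -> [811, 409]
  Sibling for proof at L2: 602
L4: h(811,409)=(811*31+409)%997=625 [pair 0] -> [625]
  Sibling for proof at L3: 409
Root: 625
Proof path (sibling hashes from leaf to root): [77, 258, 602, 409]

Answer: 77 258 602 409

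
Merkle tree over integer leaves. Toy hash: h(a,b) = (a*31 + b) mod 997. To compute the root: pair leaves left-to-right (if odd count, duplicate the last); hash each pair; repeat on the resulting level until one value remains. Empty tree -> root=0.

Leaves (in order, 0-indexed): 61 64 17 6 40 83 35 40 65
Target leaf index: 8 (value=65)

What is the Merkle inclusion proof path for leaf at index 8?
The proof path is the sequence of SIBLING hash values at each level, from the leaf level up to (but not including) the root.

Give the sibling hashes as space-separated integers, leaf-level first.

Answer: 65 86 758 245

Derivation:
L0 (leaves): [61, 64, 17, 6, 40, 83, 35, 40, 65], target index=8
L1: h(61,64)=(61*31+64)%997=958 [pair 0] h(17,6)=(17*31+6)%997=533 [pair 1] h(40,83)=(40*31+83)%997=326 [pair 2] h(35,40)=(35*31+40)%997=128 [pair 3] h(65,65)=(65*31+65)%997=86 [pair 4] -> [958, 533, 326, 128, 86]
  Sibling for proof at L0: 65
L2: h(958,533)=(958*31+533)%997=321 [pair 0] h(326,128)=(326*31+128)%997=264 [pair 1] h(86,86)=(86*31+86)%997=758 [pair 2] -> [321, 264, 758]
  Sibling for proof at L1: 86
L3: h(321,264)=(321*31+264)%997=245 [pair 0] h(758,758)=(758*31+758)%997=328 [pair 1] -> [245, 328]
  Sibling for proof at L2: 758
L4: h(245,328)=(245*31+328)%997=944 [pair 0] -> [944]
  Sibling for proof at L3: 245
Root: 944
Proof path (sibling hashes from leaf to root): [65, 86, 758, 245]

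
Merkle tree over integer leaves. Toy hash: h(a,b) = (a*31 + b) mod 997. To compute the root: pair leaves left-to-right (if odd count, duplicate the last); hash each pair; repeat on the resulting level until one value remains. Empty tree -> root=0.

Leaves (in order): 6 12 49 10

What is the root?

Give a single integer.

Answer: 688

Derivation:
L0: [6, 12, 49, 10]
L1: h(6,12)=(6*31+12)%997=198 h(49,10)=(49*31+10)%997=532 -> [198, 532]
L2: h(198,532)=(198*31+532)%997=688 -> [688]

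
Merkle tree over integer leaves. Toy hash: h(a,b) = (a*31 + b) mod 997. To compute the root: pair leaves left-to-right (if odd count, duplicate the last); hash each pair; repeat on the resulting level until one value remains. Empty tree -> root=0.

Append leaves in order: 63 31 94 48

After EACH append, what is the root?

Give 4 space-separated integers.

Answer: 63 987 704 658

Derivation:
After append 63 (leaves=[63]):
  L0: [63]
  root=63
After append 31 (leaves=[63, 31]):
  L0: [63, 31]
  L1: h(63,31)=(63*31+31)%997=987 -> [987]
  root=987
After append 94 (leaves=[63, 31, 94]):
  L0: [63, 31, 94]
  L1: h(63,31)=(63*31+31)%997=987 h(94,94)=(94*31+94)%997=17 -> [987, 17]
  L2: h(987,17)=(987*31+17)%997=704 -> [704]
  root=704
After append 48 (leaves=[63, 31, 94, 48]):
  L0: [63, 31, 94, 48]
  L1: h(63,31)=(63*31+31)%997=987 h(94,48)=(94*31+48)%997=968 -> [987, 968]
  L2: h(987,968)=(987*31+968)%997=658 -> [658]
  root=658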